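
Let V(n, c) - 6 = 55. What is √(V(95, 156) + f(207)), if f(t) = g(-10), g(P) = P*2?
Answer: √41 ≈ 6.4031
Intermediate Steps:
V(n, c) = 61 (V(n, c) = 6 + 55 = 61)
g(P) = 2*P
f(t) = -20 (f(t) = 2*(-10) = -20)
√(V(95, 156) + f(207)) = √(61 - 20) = √41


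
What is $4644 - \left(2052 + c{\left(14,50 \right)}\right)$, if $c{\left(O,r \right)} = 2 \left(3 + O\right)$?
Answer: $2558$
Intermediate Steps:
$c{\left(O,r \right)} = 6 + 2 O$
$4644 - \left(2052 + c{\left(14,50 \right)}\right) = 4644 - \left(2052 + \left(6 + 2 \cdot 14\right)\right) = 4644 - \left(2052 + \left(6 + 28\right)\right) = 4644 - \left(2052 + 34\right) = 4644 - 2086 = 2558$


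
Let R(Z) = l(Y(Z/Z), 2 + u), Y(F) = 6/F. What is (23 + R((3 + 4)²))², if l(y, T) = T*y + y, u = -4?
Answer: 289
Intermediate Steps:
l(y, T) = y + T*y
R(Z) = -6 (R(Z) = (6/((Z/Z)))*(1 + (2 - 4)) = (6/1)*(1 - 2) = (6*1)*(-1) = 6*(-1) = -6)
(23 + R((3 + 4)²))² = (23 - 6)² = 17² = 289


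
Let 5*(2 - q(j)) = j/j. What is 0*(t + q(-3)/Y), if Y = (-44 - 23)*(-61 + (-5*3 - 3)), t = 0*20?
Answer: 0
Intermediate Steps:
q(j) = 9/5 (q(j) = 2 - j/(5*j) = 2 - ⅕*1 = 2 - ⅕ = 9/5)
t = 0
Y = 5293 (Y = -67*(-61 + (-15 - 3)) = -67*(-61 - 18) = -67*(-79) = 5293)
0*(t + q(-3)/Y) = 0*(0 + (9/5)/5293) = 0*(0 + (9/5)*(1/5293)) = 0*(0 + 9/26465) = 0*(9/26465) = 0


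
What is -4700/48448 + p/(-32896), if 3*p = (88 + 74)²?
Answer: -2259509/6225568 ≈ -0.36294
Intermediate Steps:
p = 8748 (p = (88 + 74)²/3 = (⅓)*162² = (⅓)*26244 = 8748)
-4700/48448 + p/(-32896) = -4700/48448 + 8748/(-32896) = -4700*1/48448 + 8748*(-1/32896) = -1175/12112 - 2187/8224 = -2259509/6225568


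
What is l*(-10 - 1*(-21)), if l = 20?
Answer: 220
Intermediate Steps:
l*(-10 - 1*(-21)) = 20*(-10 - 1*(-21)) = 20*(-10 + 21) = 20*11 = 220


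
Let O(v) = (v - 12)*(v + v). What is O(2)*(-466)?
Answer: 18640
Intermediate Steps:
O(v) = 2*v*(-12 + v) (O(v) = (-12 + v)*(2*v) = 2*v*(-12 + v))
O(2)*(-466) = (2*2*(-12 + 2))*(-466) = (2*2*(-10))*(-466) = -40*(-466) = 18640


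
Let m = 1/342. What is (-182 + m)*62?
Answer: -1929533/171 ≈ -11284.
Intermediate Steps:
m = 1/342 ≈ 0.0029240
(-182 + m)*62 = (-182 + 1/342)*62 = -62243/342*62 = -1929533/171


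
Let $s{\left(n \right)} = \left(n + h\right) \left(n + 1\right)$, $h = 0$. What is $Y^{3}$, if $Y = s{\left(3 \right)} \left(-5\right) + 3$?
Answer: $-185193$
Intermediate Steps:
$s{\left(n \right)} = n \left(1 + n\right)$ ($s{\left(n \right)} = \left(n + 0\right) \left(n + 1\right) = n \left(1 + n\right)$)
$Y = -57$ ($Y = 3 \left(1 + 3\right) \left(-5\right) + 3 = 3 \cdot 4 \left(-5\right) + 3 = 12 \left(-5\right) + 3 = -60 + 3 = -57$)
$Y^{3} = \left(-57\right)^{3} = -185193$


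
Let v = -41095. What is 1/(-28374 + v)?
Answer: -1/69469 ≈ -1.4395e-5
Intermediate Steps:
1/(-28374 + v) = 1/(-28374 - 41095) = 1/(-69469) = -1/69469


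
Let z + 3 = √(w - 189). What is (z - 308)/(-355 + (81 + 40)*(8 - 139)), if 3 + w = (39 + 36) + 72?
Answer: 311/16206 - I*√5/5402 ≈ 0.01919 - 0.00041393*I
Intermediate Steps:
w = 144 (w = -3 + ((39 + 36) + 72) = -3 + (75 + 72) = -3 + 147 = 144)
z = -3 + 3*I*√5 (z = -3 + √(144 - 189) = -3 + √(-45) = -3 + 3*I*√5 ≈ -3.0 + 6.7082*I)
(z - 308)/(-355 + (81 + 40)*(8 - 139)) = ((-3 + 3*I*√5) - 308)/(-355 + (81 + 40)*(8 - 139)) = (-311 + 3*I*√5)/(-355 + 121*(-131)) = (-311 + 3*I*√5)/(-355 - 15851) = (-311 + 3*I*√5)/(-16206) = (-311 + 3*I*√5)*(-1/16206) = 311/16206 - I*√5/5402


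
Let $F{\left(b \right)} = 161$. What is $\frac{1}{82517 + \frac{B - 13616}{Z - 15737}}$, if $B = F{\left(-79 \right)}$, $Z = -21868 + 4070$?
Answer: $\frac{6707}{553444210} \approx 1.2119 \cdot 10^{-5}$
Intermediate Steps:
$Z = -17798$
$B = 161$
$\frac{1}{82517 + \frac{B - 13616}{Z - 15737}} = \frac{1}{82517 + \frac{161 - 13616}{-17798 - 15737}} = \frac{1}{82517 - \frac{13455}{-33535}} = \frac{1}{82517 - - \frac{2691}{6707}} = \frac{1}{82517 + \frac{2691}{6707}} = \frac{1}{\frac{553444210}{6707}} = \frac{6707}{553444210}$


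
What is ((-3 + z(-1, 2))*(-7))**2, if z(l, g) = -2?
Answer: 1225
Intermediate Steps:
((-3 + z(-1, 2))*(-7))**2 = ((-3 - 2)*(-7))**2 = (-5*(-7))**2 = 35**2 = 1225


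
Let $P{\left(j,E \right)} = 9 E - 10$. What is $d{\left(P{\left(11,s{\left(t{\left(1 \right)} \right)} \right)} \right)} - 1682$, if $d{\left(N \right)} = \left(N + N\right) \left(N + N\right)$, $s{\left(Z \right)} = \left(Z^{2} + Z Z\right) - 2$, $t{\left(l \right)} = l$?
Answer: $-1282$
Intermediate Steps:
$s{\left(Z \right)} = -2 + 2 Z^{2}$ ($s{\left(Z \right)} = \left(Z^{2} + Z^{2}\right) - 2 = 2 Z^{2} - 2 = -2 + 2 Z^{2}$)
$P{\left(j,E \right)} = -10 + 9 E$
$d{\left(N \right)} = 4 N^{2}$ ($d{\left(N \right)} = 2 N 2 N = 4 N^{2}$)
$d{\left(P{\left(11,s{\left(t{\left(1 \right)} \right)} \right)} \right)} - 1682 = 4 \left(-10 + 9 \left(-2 + 2 \cdot 1^{2}\right)\right)^{2} - 1682 = 4 \left(-10 + 9 \left(-2 + 2 \cdot 1\right)\right)^{2} - 1682 = 4 \left(-10 + 9 \left(-2 + 2\right)\right)^{2} - 1682 = 4 \left(-10 + 9 \cdot 0\right)^{2} - 1682 = 4 \left(-10 + 0\right)^{2} - 1682 = 4 \left(-10\right)^{2} - 1682 = 4 \cdot 100 - 1682 = 400 - 1682 = -1282$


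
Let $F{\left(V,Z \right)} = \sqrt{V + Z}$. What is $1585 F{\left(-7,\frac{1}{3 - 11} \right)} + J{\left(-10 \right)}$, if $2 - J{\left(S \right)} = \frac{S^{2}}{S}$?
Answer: $12 + \frac{1585 i \sqrt{114}}{4} \approx 12.0 + 4230.8 i$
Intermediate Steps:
$J{\left(S \right)} = 2 - S$ ($J{\left(S \right)} = 2 - \frac{S^{2}}{S} = 2 - S$)
$1585 F{\left(-7,\frac{1}{3 - 11} \right)} + J{\left(-10 \right)} = 1585 \sqrt{-7 + \frac{1}{3 - 11}} + \left(2 - -10\right) = 1585 \sqrt{-7 + \frac{1}{-8}} + \left(2 + 10\right) = 1585 \sqrt{-7 - \frac{1}{8}} + 12 = 1585 \sqrt{- \frac{57}{8}} + 12 = 1585 \frac{i \sqrt{114}}{4} + 12 = \frac{1585 i \sqrt{114}}{4} + 12 = 12 + \frac{1585 i \sqrt{114}}{4}$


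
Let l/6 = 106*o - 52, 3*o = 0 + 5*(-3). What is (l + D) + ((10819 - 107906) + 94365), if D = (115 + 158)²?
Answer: 68315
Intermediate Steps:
o = -5 (o = (0 + 5*(-3))/3 = (0 - 15)/3 = (⅓)*(-15) = -5)
D = 74529 (D = 273² = 74529)
l = -3492 (l = 6*(106*(-5) - 52) = 6*(-530 - 52) = 6*(-582) = -3492)
(l + D) + ((10819 - 107906) + 94365) = (-3492 + 74529) + ((10819 - 107906) + 94365) = 71037 + (-97087 + 94365) = 71037 - 2722 = 68315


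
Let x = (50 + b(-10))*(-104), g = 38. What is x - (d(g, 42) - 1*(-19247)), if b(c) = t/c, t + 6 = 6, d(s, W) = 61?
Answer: -24508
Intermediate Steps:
t = 0 (t = -6 + 6 = 0)
b(c) = 0 (b(c) = 0/c = 0)
x = -5200 (x = (50 + 0)*(-104) = 50*(-104) = -5200)
x - (d(g, 42) - 1*(-19247)) = -5200 - (61 - 1*(-19247)) = -5200 - (61 + 19247) = -5200 - 1*19308 = -5200 - 19308 = -24508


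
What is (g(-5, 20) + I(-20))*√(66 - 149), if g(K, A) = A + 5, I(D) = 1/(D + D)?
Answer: 999*I*√83/40 ≈ 227.53*I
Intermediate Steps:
I(D) = 1/(2*D)
g(K, A) = 5 + A
(g(-5, 20) + I(-20))*√(66 - 149) = ((5 + 20) + (½)/(-20))*√(66 - 149) = (25 + (½)*(-1/20))*√(-83) = (25 - 1/40)*(I*√83) = 999*(I*√83)/40 = 999*I*√83/40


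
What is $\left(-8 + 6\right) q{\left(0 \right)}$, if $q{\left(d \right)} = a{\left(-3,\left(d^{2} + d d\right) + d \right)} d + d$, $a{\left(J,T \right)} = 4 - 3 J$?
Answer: $0$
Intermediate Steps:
$q{\left(d \right)} = 14 d$ ($q{\left(d \right)} = \left(4 - -9\right) d + d = \left(4 + 9\right) d + d = 13 d + d = 14 d$)
$\left(-8 + 6\right) q{\left(0 \right)} = \left(-8 + 6\right) 14 \cdot 0 = \left(-2\right) 0 = 0$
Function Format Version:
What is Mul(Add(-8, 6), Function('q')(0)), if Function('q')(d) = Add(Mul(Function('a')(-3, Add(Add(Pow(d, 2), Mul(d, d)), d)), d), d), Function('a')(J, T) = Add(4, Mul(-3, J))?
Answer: 0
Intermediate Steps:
Function('q')(d) = Mul(14, d) (Function('q')(d) = Add(Mul(Add(4, Mul(-3, -3)), d), d) = Add(Mul(Add(4, 9), d), d) = Add(Mul(13, d), d) = Mul(14, d))
Mul(Add(-8, 6), Function('q')(0)) = Mul(Add(-8, 6), Mul(14, 0)) = Mul(-2, 0) = 0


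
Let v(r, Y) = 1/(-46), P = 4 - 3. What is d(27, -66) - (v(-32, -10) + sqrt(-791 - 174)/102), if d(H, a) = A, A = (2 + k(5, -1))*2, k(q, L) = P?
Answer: 277/46 - I*sqrt(965)/102 ≈ 6.0217 - 0.30455*I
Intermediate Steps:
P = 1
k(q, L) = 1
v(r, Y) = -1/46
A = 6 (A = (2 + 1)*2 = 3*2 = 6)
d(H, a) = 6
d(27, -66) - (v(-32, -10) + sqrt(-791 - 174)/102) = 6 - (-1/46 + sqrt(-791 - 174)/102) = 6 - (-1/46 + sqrt(-965)*(1/102)) = 6 - (-1/46 + (I*sqrt(965))*(1/102)) = 6 - (-1/46 + I*sqrt(965)/102) = 6 + (1/46 - I*sqrt(965)/102) = 277/46 - I*sqrt(965)/102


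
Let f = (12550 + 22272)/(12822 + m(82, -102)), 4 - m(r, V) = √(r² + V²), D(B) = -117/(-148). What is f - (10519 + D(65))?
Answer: -64007955978659/6086098476 + 17411*√4282/41122287 ≈ -10517.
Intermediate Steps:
D(B) = 117/148 (D(B) = -117*(-1/148) = 117/148)
m(r, V) = 4 - √(V² + r²) (m(r, V) = 4 - √(r² + V²) = 4 - √(V² + r²))
f = 34822/(12826 - 2*√4282) (f = (12550 + 22272)/(12822 + (4 - √((-102)² + 82²))) = 34822/(12822 + (4 - √(10404 + 6724))) = 34822/(12822 + (4 - √17128)) = 34822/(12822 + (4 - 2*√4282)) = 34822/(12826 - 2*√4282) ≈ 2.7429)
f - (10519 + D(65)) = (111656743/41122287 + 17411*√4282/41122287) - (10519 + 117/148) = (111656743/41122287 + 17411*√4282/41122287) - 1*1556929/148 = (111656743/41122287 + 17411*√4282/41122287) - 1556929/148 = -64007955978659/6086098476 + 17411*√4282/41122287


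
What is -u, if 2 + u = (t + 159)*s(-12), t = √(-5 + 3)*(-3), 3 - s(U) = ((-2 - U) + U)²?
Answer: 161 - 3*I*√2 ≈ 161.0 - 4.2426*I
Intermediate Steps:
s(U) = -1 (s(U) = 3 - ((-2 - U) + U)² = 3 - 1*(-2)² = 3 - 1*4 = 3 - 4 = -1)
t = -3*I*√2 (t = √(-2)*(-3) = (I*√2)*(-3) = -3*I*√2 ≈ -4.2426*I)
u = -161 + 3*I*√2 (u = -2 + (-3*I*√2 + 159)*(-1) = -2 + (159 - 3*I*√2)*(-1) = -2 + (-159 + 3*I*√2) = -161 + 3*I*√2 ≈ -161.0 + 4.2426*I)
-u = -(-161 + 3*I*√2) = 161 - 3*I*√2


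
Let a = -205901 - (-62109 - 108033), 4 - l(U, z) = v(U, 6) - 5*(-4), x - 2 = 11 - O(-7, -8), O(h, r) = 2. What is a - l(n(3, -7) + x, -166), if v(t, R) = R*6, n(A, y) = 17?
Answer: -35707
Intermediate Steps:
x = 11 (x = 2 + (11 - 1*2) = 2 + (11 - 2) = 2 + 9 = 11)
v(t, R) = 6*R
l(U, z) = -52 (l(U, z) = 4 - (6*6 - 5*(-4)) = 4 - (36 + 20) = 4 - 1*56 = 4 - 56 = -52)
a = -35759 (a = -205901 - 1*(-170142) = -205901 + 170142 = -35759)
a - l(n(3, -7) + x, -166) = -35759 - 1*(-52) = -35759 + 52 = -35707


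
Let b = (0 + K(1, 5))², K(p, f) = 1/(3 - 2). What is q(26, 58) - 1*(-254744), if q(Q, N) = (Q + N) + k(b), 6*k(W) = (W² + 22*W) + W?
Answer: 254832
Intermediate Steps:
K(p, f) = 1 (K(p, f) = 1/1 = 1)
b = 1 (b = (0 + 1)² = 1² = 1)
k(W) = W²/6 + 23*W/6 (k(W) = ((W² + 22*W) + W)/6 = (W² + 23*W)/6 = W²/6 + 23*W/6)
q(Q, N) = 4 + N + Q (q(Q, N) = (Q + N) + (⅙)*1*(23 + 1) = (N + Q) + (⅙)*1*24 = (N + Q) + 4 = 4 + N + Q)
q(26, 58) - 1*(-254744) = (4 + 58 + 26) - 1*(-254744) = 88 + 254744 = 254832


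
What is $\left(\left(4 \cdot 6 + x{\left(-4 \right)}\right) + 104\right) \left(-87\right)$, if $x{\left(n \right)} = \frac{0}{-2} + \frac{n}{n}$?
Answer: $-11223$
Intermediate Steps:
$x{\left(n \right)} = 1$ ($x{\left(n \right)} = 0 \left(- \frac{1}{2}\right) + 1 = 0 + 1 = 1$)
$\left(\left(4 \cdot 6 + x{\left(-4 \right)}\right) + 104\right) \left(-87\right) = \left(\left(4 \cdot 6 + 1\right) + 104\right) \left(-87\right) = \left(\left(24 + 1\right) + 104\right) \left(-87\right) = \left(25 + 104\right) \left(-87\right) = 129 \left(-87\right) = -11223$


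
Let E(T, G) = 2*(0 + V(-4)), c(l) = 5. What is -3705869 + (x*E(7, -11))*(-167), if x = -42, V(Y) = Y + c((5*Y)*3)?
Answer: -3691841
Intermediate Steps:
V(Y) = 5 + Y (V(Y) = Y + 5 = 5 + Y)
E(T, G) = 2 (E(T, G) = 2*(0 + (5 - 4)) = 2*(0 + 1) = 2*1 = 2)
-3705869 + (x*E(7, -11))*(-167) = -3705869 - 42*2*(-167) = -3705869 - 84*(-167) = -3705869 + 14028 = -3691841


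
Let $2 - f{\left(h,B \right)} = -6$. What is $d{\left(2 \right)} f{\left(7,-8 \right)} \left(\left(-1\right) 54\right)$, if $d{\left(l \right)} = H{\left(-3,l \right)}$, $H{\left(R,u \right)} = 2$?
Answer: $-864$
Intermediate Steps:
$f{\left(h,B \right)} = 8$ ($f{\left(h,B \right)} = 2 - -6 = 2 + 6 = 8$)
$d{\left(l \right)} = 2$
$d{\left(2 \right)} f{\left(7,-8 \right)} \left(\left(-1\right) 54\right) = 2 \cdot 8 \left(\left(-1\right) 54\right) = 16 \left(-54\right) = -864$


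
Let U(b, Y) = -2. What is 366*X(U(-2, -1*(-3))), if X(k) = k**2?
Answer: 1464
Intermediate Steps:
366*X(U(-2, -1*(-3))) = 366*(-2)**2 = 366*4 = 1464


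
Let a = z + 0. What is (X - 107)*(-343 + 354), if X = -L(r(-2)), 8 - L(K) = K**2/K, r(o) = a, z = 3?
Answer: -1232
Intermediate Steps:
a = 3 (a = 3 + 0 = 3)
r(o) = 3
L(K) = 8 - K (L(K) = 8 - K**2/K = 8 - K)
X = -5 (X = -(8 - 1*3) = -(8 - 3) = -1*5 = -5)
(X - 107)*(-343 + 354) = (-5 - 107)*(-343 + 354) = -112*11 = -1232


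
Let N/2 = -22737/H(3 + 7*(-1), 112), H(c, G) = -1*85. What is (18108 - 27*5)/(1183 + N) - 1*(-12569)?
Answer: 1836966206/146029 ≈ 12579.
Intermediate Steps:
H(c, G) = -85
N = 45474/85 (N = 2*(-22737/(-85)) = 2*(-22737*(-1/85)) = 2*(22737/85) = 45474/85 ≈ 534.99)
(18108 - 27*5)/(1183 + N) - 1*(-12569) = (18108 - 27*5)/(1183 + 45474/85) - 1*(-12569) = (18108 - 135)/(146029/85) + 12569 = 17973*(85/146029) + 12569 = 1527705/146029 + 12569 = 1836966206/146029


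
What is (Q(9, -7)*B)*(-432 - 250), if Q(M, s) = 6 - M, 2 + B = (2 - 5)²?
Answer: 14322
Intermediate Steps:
B = 7 (B = -2 + (2 - 5)² = -2 + (-3)² = -2 + 9 = 7)
(Q(9, -7)*B)*(-432 - 250) = ((6 - 1*9)*7)*(-432 - 250) = ((6 - 9)*7)*(-682) = -3*7*(-682) = -21*(-682) = 14322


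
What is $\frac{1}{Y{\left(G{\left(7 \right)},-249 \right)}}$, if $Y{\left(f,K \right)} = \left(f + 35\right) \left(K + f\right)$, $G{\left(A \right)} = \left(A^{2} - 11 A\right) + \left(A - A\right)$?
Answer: $- \frac{1}{1939} \approx -0.00051573$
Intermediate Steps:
$G{\left(A \right)} = A^{2} - 11 A$ ($G{\left(A \right)} = \left(A^{2} - 11 A\right) + 0 = A^{2} - 11 A$)
$Y{\left(f,K \right)} = \left(35 + f\right) \left(K + f\right)$
$\frac{1}{Y{\left(G{\left(7 \right)},-249 \right)}} = \frac{1}{\left(7 \left(-11 + 7\right)\right)^{2} + 35 \left(-249\right) + 35 \cdot 7 \left(-11 + 7\right) - 249 \cdot 7 \left(-11 + 7\right)} = \frac{1}{\left(7 \left(-4\right)\right)^{2} - 8715 + 35 \cdot 7 \left(-4\right) - 249 \cdot 7 \left(-4\right)} = \frac{1}{\left(-28\right)^{2} - 8715 + 35 \left(-28\right) - -6972} = \frac{1}{784 - 8715 - 980 + 6972} = \frac{1}{-1939} = - \frac{1}{1939}$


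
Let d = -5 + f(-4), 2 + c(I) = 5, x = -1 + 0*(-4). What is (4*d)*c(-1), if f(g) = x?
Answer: -72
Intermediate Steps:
x = -1 (x = -1 + 0 = -1)
f(g) = -1
c(I) = 3 (c(I) = -2 + 5 = 3)
d = -6 (d = -5 - 1 = -6)
(4*d)*c(-1) = (4*(-6))*3 = -24*3 = -72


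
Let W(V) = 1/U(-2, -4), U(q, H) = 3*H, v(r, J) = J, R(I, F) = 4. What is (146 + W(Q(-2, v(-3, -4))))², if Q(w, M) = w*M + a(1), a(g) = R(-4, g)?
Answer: 3066001/144 ≈ 21292.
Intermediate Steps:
a(g) = 4
Q(w, M) = 4 + M*w (Q(w, M) = w*M + 4 = M*w + 4 = 4 + M*w)
W(V) = -1/12 (W(V) = 1/(3*(-4)) = 1/(-12) = -1/12)
(146 + W(Q(-2, v(-3, -4))))² = (146 - 1/12)² = (1751/12)² = 3066001/144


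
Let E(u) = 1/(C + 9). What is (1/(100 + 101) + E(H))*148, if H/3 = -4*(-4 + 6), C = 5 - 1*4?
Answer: 15614/1005 ≈ 15.536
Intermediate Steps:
C = 1 (C = 5 - 4 = 1)
H = -24 (H = 3*(-4*(-4 + 6)) = 3*(-4*2) = 3*(-8) = -24)
E(u) = ⅒ (E(u) = 1/(1 + 9) = 1/10 = ⅒)
(1/(100 + 101) + E(H))*148 = (1/(100 + 101) + ⅒)*148 = (1/201 + ⅒)*148 = (211/2010)*148 = 15614/1005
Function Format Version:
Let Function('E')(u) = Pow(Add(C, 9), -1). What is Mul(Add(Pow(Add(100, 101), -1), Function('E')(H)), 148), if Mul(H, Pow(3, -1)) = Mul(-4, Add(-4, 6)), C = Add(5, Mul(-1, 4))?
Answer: Rational(15614, 1005) ≈ 15.536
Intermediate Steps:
C = 1 (C = Add(5, -4) = 1)
H = -24 (H = Mul(3, Mul(-4, Add(-4, 6))) = Mul(3, Mul(-4, 2)) = Mul(3, -8) = -24)
Function('E')(u) = Rational(1, 10) (Function('E')(u) = Pow(Add(1, 9), -1) = Pow(10, -1) = Rational(1, 10))
Mul(Add(Pow(Add(100, 101), -1), Function('E')(H)), 148) = Mul(Add(Pow(Add(100, 101), -1), Rational(1, 10)), 148) = Mul(Add(Pow(201, -1), Rational(1, 10)), 148) = Mul(Add(Rational(1, 201), Rational(1, 10)), 148) = Mul(Rational(211, 2010), 148) = Rational(15614, 1005)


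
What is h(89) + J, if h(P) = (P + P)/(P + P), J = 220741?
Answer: 220742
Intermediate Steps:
h(P) = 1 (h(P) = (2*P)/((2*P)) = (2*P)*(1/(2*P)) = 1)
h(89) + J = 1 + 220741 = 220742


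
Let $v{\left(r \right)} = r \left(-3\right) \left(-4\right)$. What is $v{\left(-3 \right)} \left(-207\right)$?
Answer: $7452$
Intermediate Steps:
$v{\left(r \right)} = 12 r$ ($v{\left(r \right)} = - 3 r \left(-4\right) = 12 r$)
$v{\left(-3 \right)} \left(-207\right) = 12 \left(-3\right) \left(-207\right) = \left(-36\right) \left(-207\right) = 7452$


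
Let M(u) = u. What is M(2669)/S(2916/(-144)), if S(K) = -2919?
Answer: -2669/2919 ≈ -0.91435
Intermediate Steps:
M(2669)/S(2916/(-144)) = 2669/(-2919) = 2669*(-1/2919) = -2669/2919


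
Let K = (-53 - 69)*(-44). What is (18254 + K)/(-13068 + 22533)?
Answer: 7874/3155 ≈ 2.4957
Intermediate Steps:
K = 5368 (K = -122*(-44) = 5368)
(18254 + K)/(-13068 + 22533) = (18254 + 5368)/(-13068 + 22533) = 23622/9465 = 23622*(1/9465) = 7874/3155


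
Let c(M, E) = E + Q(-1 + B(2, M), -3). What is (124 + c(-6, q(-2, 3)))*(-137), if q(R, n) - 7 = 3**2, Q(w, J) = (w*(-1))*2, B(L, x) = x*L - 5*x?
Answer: -14522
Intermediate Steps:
B(L, x) = -5*x + L*x (B(L, x) = L*x - 5*x = -5*x + L*x)
Q(w, J) = -2*w (Q(w, J) = -w*2 = -2*w)
q(R, n) = 16 (q(R, n) = 7 + 3**2 = 7 + 9 = 16)
c(M, E) = 2 + E + 6*M (c(M, E) = E - 2*(-1 + M*(-5 + 2)) = E - 2*(-1 + M*(-3)) = E - 2*(-1 - 3*M) = E + (2 + 6*M) = 2 + E + 6*M)
(124 + c(-6, q(-2, 3)))*(-137) = (124 + (2 + 16 + 6*(-6)))*(-137) = (124 + (2 + 16 - 36))*(-137) = (124 - 18)*(-137) = 106*(-137) = -14522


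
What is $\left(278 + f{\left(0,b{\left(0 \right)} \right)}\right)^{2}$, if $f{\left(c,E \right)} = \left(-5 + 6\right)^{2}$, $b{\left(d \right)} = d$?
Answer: $77841$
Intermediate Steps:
$f{\left(c,E \right)} = 1$ ($f{\left(c,E \right)} = 1^{2} = 1$)
$\left(278 + f{\left(0,b{\left(0 \right)} \right)}\right)^{2} = \left(278 + 1\right)^{2} = 279^{2} = 77841$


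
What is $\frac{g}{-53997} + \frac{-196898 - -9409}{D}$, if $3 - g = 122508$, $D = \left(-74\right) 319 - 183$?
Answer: $\frac{4346038326}{428178211} \approx 10.15$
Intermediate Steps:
$D = -23789$ ($D = -23606 - 183 = -23789$)
$g = -122505$ ($g = 3 - 122508 = -122505$)
$\frac{g}{-53997} + \frac{-196898 - -9409}{D} = - \frac{122505}{-53997} + \frac{-196898 - -9409}{-23789} = \left(-122505\right) \left(- \frac{1}{53997}\right) + \left(-196898 + 9409\right) \left(- \frac{1}{23789}\right) = \frac{40835}{17999} - - \frac{187489}{23789} = \frac{40835}{17999} + \frac{187489}{23789} = \frac{4346038326}{428178211}$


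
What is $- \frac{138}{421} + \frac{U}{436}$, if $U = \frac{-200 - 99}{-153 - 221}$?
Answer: $- \frac{22376953}{68649944} \approx -0.32596$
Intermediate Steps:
$U = \frac{299}{374}$ ($U = - \frac{299}{-374} = \left(-299\right) \left(- \frac{1}{374}\right) = \frac{299}{374} \approx 0.79947$)
$- \frac{138}{421} + \frac{U}{436} = - \frac{138}{421} + \frac{299}{374 \cdot 436} = \left(-138\right) \frac{1}{421} + \frac{299}{374} \cdot \frac{1}{436} = - \frac{138}{421} + \frac{299}{163064} = - \frac{22376953}{68649944}$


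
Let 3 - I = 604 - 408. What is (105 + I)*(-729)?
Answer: 64152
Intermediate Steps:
I = -193 (I = 3 - (604 - 408) = 3 - 1*196 = 3 - 196 = -193)
(105 + I)*(-729) = (105 - 193)*(-729) = -88*(-729) = 64152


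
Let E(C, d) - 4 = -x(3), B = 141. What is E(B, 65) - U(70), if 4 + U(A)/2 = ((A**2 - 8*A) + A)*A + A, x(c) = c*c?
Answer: -617537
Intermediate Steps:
x(c) = c**2
U(A) = -8 + 2*A + 2*A*(A**2 - 7*A) (U(A) = -8 + 2*(((A**2 - 8*A) + A)*A + A) = -8 + 2*((A**2 - 7*A)*A + A) = -8 + 2*(A*(A**2 - 7*A) + A) = -8 + 2*(A + A*(A**2 - 7*A)) = -8 + (2*A + 2*A*(A**2 - 7*A)) = -8 + 2*A + 2*A*(A**2 - 7*A))
E(C, d) = -5 (E(C, d) = 4 - 1*3**2 = 4 - 1*9 = 4 - 9 = -5)
E(B, 65) - U(70) = -5 - (-8 - 14*70**2 + 2*70 + 2*70**3) = -5 - (-8 - 14*4900 + 140 + 2*343000) = -5 - (-8 - 68600 + 140 + 686000) = -5 - 1*617532 = -5 - 617532 = -617537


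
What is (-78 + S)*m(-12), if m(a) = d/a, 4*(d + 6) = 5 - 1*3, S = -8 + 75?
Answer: -121/24 ≈ -5.0417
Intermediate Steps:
S = 67
d = -11/2 (d = -6 + (5 - 1*3)/4 = -6 + (5 - 3)/4 = -6 + (¼)*2 = -6 + ½ = -11/2 ≈ -5.5000)
m(a) = -11/(2*a)
(-78 + S)*m(-12) = (-78 + 67)*(-11/2/(-12)) = -(-121)*(-1)/(2*12) = -11*11/24 = -121/24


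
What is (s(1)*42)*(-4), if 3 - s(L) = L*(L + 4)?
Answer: 336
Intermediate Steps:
s(L) = 3 - L*(4 + L) (s(L) = 3 - L*(L + 4) = 3 - L*(4 + L))
(s(1)*42)*(-4) = ((3 - 1*1**2 - 4*1)*42)*(-4) = ((3 - 1*1 - 4)*42)*(-4) = ((3 - 1 - 4)*42)*(-4) = -2*42*(-4) = -84*(-4) = 336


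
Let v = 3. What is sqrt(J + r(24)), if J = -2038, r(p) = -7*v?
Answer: I*sqrt(2059) ≈ 45.376*I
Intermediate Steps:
r(p) = -21 (r(p) = -7*3 = -21)
sqrt(J + r(24)) = sqrt(-2038 - 21) = sqrt(-2059) = I*sqrt(2059)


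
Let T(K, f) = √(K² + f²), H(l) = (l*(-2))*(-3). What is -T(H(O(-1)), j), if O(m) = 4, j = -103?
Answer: -√11185 ≈ -105.76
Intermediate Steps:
H(l) = 6*l (H(l) = -2*l*(-3) = 6*l)
-T(H(O(-1)), j) = -√((6*4)² + (-103)²) = -√(24² + 10609) = -√(576 + 10609) = -√11185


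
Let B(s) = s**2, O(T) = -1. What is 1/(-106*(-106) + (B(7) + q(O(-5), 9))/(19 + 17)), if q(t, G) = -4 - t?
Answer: 18/202271 ≈ 8.8990e-5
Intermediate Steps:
1/(-106*(-106) + (B(7) + q(O(-5), 9))/(19 + 17)) = 1/(-106*(-106) + (7**2 + (-4 - 1*(-1)))/(19 + 17)) = 1/(11236 + (49 + (-4 + 1))/36) = 1/(11236 + (49 - 3)*(1/36)) = 1/(11236 + 46*(1/36)) = 1/(11236 + 23/18) = 1/(202271/18) = 18/202271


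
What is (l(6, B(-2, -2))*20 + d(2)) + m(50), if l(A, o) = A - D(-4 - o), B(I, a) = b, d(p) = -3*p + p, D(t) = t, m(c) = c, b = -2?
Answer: 206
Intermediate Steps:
d(p) = -2*p
B(I, a) = -2
l(A, o) = 4 + A + o (l(A, o) = A - (-4 - o) = A + (4 + o) = 4 + A + o)
(l(6, B(-2, -2))*20 + d(2)) + m(50) = ((4 + 6 - 2)*20 - 2*2) + 50 = (8*20 - 4) + 50 = (160 - 4) + 50 = 156 + 50 = 206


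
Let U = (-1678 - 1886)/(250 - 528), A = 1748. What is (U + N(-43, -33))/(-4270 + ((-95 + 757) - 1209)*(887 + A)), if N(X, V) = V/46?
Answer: -15477/1848652462 ≈ -8.3720e-6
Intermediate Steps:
N(X, V) = V/46 (N(X, V) = V*(1/46) = V/46)
U = 1782/139 (U = -3564/(-278) = -3564*(-1/278) = 1782/139 ≈ 12.820)
(U + N(-43, -33))/(-4270 + ((-95 + 757) - 1209)*(887 + A)) = (1782/139 + (1/46)*(-33))/(-4270 + ((-95 + 757) - 1209)*(887 + 1748)) = (1782/139 - 33/46)/(-4270 + (662 - 1209)*2635) = 77385/(6394*(-4270 - 547*2635)) = 77385/(6394*(-4270 - 1441345)) = (77385/6394)/(-1445615) = (77385/6394)*(-1/1445615) = -15477/1848652462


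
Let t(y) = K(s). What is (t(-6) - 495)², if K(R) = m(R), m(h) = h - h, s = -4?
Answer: 245025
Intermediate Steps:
m(h) = 0
K(R) = 0
t(y) = 0
(t(-6) - 495)² = (0 - 495)² = (-495)² = 245025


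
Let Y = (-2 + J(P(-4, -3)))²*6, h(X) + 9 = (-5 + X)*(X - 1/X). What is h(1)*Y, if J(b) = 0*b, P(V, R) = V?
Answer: -216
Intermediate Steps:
J(b) = 0
h(X) = -9 + (-5 + X)*(X - 1/X)
Y = 24 (Y = (-2 + 0)²*6 = (-2)²*6 = 4*6 = 24)
h(1)*Y = (-10 + 1² - 5*1 + 5/1)*24 = (-10 + 1 - 5 + 5*1)*24 = (-10 + 1 - 5 + 5)*24 = -9*24 = -216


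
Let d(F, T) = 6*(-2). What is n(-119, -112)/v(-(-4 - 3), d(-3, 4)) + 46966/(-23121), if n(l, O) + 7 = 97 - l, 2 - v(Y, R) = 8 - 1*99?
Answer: 154817/716751 ≈ 0.21600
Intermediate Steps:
d(F, T) = -12
v(Y, R) = 93 (v(Y, R) = 2 - (8 - 1*99) = 2 - (8 - 99) = 2 - 1*(-91) = 2 + 91 = 93)
n(l, O) = 90 - l (n(l, O) = -7 + (97 - l) = 90 - l)
n(-119, -112)/v(-(-4 - 3), d(-3, 4)) + 46966/(-23121) = (90 - 1*(-119))/93 + 46966/(-23121) = (90 + 119)*(1/93) + 46966*(-1/23121) = 209*(1/93) - 46966/23121 = 209/93 - 46966/23121 = 154817/716751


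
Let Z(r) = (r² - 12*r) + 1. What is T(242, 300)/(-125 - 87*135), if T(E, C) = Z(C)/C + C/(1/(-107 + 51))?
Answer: 4953599/3561000 ≈ 1.3911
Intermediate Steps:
Z(r) = 1 + r² - 12*r
T(E, C) = -56*C + (1 + C² - 12*C)/C (T(E, C) = (1 + C² - 12*C)/C + C/(1/(-107 + 51)) = (1 + C² - 12*C)/C + C/(1/(-56)) = (1 + C² - 12*C)/C + C/(-1/56) = (1 + C² - 12*C)/C + C*(-56) = (1 + C² - 12*C)/C - 56*C = -56*C + (1 + C² - 12*C)/C)
T(242, 300)/(-125 - 87*135) = (-12 + 1/300 - 55*300)/(-125 - 87*135) = (-12 + 1/300 - 16500)/(-125 - 11745) = -4953599/300/(-11870) = -4953599/300*(-1/11870) = 4953599/3561000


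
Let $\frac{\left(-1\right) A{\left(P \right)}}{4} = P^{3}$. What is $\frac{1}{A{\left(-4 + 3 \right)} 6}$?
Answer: $\frac{1}{24} \approx 0.041667$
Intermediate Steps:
$A{\left(P \right)} = - 4 P^{3}$
$\frac{1}{A{\left(-4 + 3 \right)} 6} = \frac{1}{- 4 \left(-4 + 3\right)^{3} \cdot 6} = \frac{1}{- 4 \left(-1\right)^{3} \cdot 6} = \frac{1}{\left(-4\right) \left(-1\right) 6} = \frac{1}{4 \cdot 6} = \frac{1}{24}$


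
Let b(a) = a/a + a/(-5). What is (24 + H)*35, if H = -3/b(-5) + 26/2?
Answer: 2485/2 ≈ 1242.5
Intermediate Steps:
b(a) = 1 - a/5 (b(a) = 1 + a*(-1/5) = 1 - a/5)
H = 23/2 (H = -3/(1 - 1/5*(-5)) + 26/2 = -3/(1 + 1) + 26*(1/2) = -3/2 + 13 = 23/2 ≈ 11.500)
(24 + H)*35 = (24 + 23/2)*35 = (71/2)*35 = 2485/2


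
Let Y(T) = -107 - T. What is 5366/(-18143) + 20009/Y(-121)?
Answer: 362948163/254002 ≈ 1428.9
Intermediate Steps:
5366/(-18143) + 20009/Y(-121) = 5366/(-18143) + 20009/(-107 - 1*(-121)) = 5366*(-1/18143) + 20009/(-107 + 121) = -5366/18143 + 20009/14 = 362948163/254002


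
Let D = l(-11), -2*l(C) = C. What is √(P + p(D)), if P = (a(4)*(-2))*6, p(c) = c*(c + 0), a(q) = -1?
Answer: 13/2 ≈ 6.5000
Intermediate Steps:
l(C) = -C/2
D = 11/2 (D = -½*(-11) = 11/2 ≈ 5.5000)
p(c) = c² (p(c) = c*c = c²)
P = 12 (P = -1*(-2)*6 = 2*6 = 12)
√(P + p(D)) = √(12 + (11/2)²) = √(12 + 121/4) = √(169/4) = 13/2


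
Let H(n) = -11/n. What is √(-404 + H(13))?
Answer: I*√68419/13 ≈ 20.121*I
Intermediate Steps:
√(-404 + H(13)) = √(-404 - 11/13) = √(-5263/13) = I*√68419/13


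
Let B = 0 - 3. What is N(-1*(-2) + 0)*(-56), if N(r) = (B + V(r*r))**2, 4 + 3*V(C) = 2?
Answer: -6776/9 ≈ -752.89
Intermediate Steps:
B = -3
V(C) = -2/3 (V(C) = -4/3 + (1/3)*2 = -4/3 + 2/3 = -2/3)
N(r) = 121/9 (N(r) = (-3 - 2/3)**2 = (-11/3)**2 = 121/9)
N(-1*(-2) + 0)*(-56) = (121/9)*(-56) = -6776/9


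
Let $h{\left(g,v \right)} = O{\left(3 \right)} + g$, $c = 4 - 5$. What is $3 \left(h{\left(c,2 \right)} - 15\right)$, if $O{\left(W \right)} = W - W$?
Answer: $-48$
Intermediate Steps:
$O{\left(W \right)} = 0$
$c = -1$
$h{\left(g,v \right)} = g$ ($h{\left(g,v \right)} = 0 + g = g$)
$3 \left(h{\left(c,2 \right)} - 15\right) = 3 \left(-1 - 15\right) = 3 \left(-16\right) = -48$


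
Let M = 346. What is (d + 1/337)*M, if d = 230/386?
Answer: 13476008/65041 ≈ 207.19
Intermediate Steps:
d = 115/193 (d = 230*(1/386) = 115/193 ≈ 0.59585)
(d + 1/337)*M = (115/193 + 1/337)*346 = (38948/65041)*346 = 13476008/65041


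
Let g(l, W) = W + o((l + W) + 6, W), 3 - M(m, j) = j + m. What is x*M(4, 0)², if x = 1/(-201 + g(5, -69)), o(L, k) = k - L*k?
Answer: -1/4341 ≈ -0.00023036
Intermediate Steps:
M(m, j) = 3 - j - m (M(m, j) = 3 - (j + m) = 3 + (-j - m) = 3 - j - m)
o(L, k) = k - L*k
g(l, W) = W + W*(-5 - W - l) (g(l, W) = W + W*(1 - ((l + W) + 6)) = W + W*(1 - ((W + l) + 6)) = W + W*(1 - (6 + W + l)) = W + W*(1 + (-6 - W - l)) = W + W*(-5 - W - l))
x = -1/4341 (x = 1/(-201 - 69*(-4 - 1*(-69) - 1*5)) = 1/(-201 - 69*(-4 + 69 - 5)) = 1/(-201 - 69*60) = 1/(-201 - 4140) = 1/(-4341) = -1/4341 ≈ -0.00023036)
x*M(4, 0)² = -(3 - 1*0 - 1*4)²/4341 = -(3 + 0 - 4)²/4341 = -1/4341*(-1)² = -1/4341*1 = -1/4341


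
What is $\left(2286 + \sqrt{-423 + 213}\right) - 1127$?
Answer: $1159 + i \sqrt{210} \approx 1159.0 + 14.491 i$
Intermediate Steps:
$\left(2286 + \sqrt{-423 + 213}\right) - 1127 = \left(2286 + \sqrt{-210}\right) - 1127 = \left(2286 + i \sqrt{210}\right) - 1127 = 1159 + i \sqrt{210}$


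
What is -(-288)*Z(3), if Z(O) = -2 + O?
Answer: 288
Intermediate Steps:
-(-288)*Z(3) = -(-288)*(-2 + 3) = -(-288) = -18*(-16) = 288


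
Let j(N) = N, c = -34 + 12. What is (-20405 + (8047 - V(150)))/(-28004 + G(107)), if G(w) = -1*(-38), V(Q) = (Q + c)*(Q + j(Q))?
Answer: 25379/13983 ≈ 1.8150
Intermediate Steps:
c = -22
V(Q) = 2*Q*(-22 + Q) (V(Q) = (Q - 22)*(Q + Q) = (-22 + Q)*(2*Q) = 2*Q*(-22 + Q))
G(w) = 38
(-20405 + (8047 - V(150)))/(-28004 + G(107)) = (-20405 + (8047 - 2*150*(-22 + 150)))/(-28004 + 38) = (-20405 + (8047 - 2*150*128))/(-27966) = (-20405 + (8047 - 1*38400))*(-1/27966) = (-20405 + (8047 - 38400))*(-1/27966) = (-20405 - 30353)*(-1/27966) = -50758*(-1/27966) = 25379/13983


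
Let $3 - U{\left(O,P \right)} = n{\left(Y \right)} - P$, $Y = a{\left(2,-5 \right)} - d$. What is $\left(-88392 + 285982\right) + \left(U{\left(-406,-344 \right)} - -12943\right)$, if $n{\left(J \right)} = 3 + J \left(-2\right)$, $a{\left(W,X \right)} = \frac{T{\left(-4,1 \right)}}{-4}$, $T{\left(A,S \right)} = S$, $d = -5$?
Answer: $\frac{420397}{2} \approx 2.102 \cdot 10^{5}$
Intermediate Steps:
$a{\left(W,X \right)} = - \frac{1}{4}$ ($a{\left(W,X \right)} = 1 \frac{1}{-4} = 1 \left(- \frac{1}{4}\right) = - \frac{1}{4}$)
$Y = \frac{19}{4}$ ($Y = - \frac{1}{4} - -5 = - \frac{1}{4} + 5 = \frac{19}{4} \approx 4.75$)
$n{\left(J \right)} = 3 - 2 J$
$U{\left(O,P \right)} = \frac{19}{2} + P$ ($U{\left(O,P \right)} = 3 - \left(\left(3 - \frac{19}{2}\right) - P\right) = 3 - \left(- \frac{13}{2} - P\right) = 3 + \left(\frac{13}{2} + P\right) = \frac{19}{2} + P$)
$\left(-88392 + 285982\right) + \left(U{\left(-406,-344 \right)} - -12943\right) = \left(-88392 + 285982\right) + \left(\left(\frac{19}{2} - 344\right) - -12943\right) = 197590 + \left(- \frac{669}{2} + 12943\right) = 197590 + \frac{25217}{2} = \frac{420397}{2}$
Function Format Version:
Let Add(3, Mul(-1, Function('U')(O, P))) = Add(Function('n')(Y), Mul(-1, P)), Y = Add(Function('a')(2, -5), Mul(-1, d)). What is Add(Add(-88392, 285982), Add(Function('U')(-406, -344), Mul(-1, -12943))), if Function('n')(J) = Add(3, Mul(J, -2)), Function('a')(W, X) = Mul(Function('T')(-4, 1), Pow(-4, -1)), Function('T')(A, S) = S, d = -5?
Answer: Rational(420397, 2) ≈ 2.1020e+5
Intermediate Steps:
Function('a')(W, X) = Rational(-1, 4) (Function('a')(W, X) = Mul(1, Pow(-4, -1)) = Mul(1, Rational(-1, 4)) = Rational(-1, 4))
Y = Rational(19, 4) (Y = Add(Rational(-1, 4), Mul(-1, -5)) = Add(Rational(-1, 4), 5) = Rational(19, 4) ≈ 4.7500)
Function('n')(J) = Add(3, Mul(-2, J))
Function('U')(O, P) = Add(Rational(19, 2), P) (Function('U')(O, P) = Add(3, Mul(-1, Add(Add(3, Mul(-2, Rational(19, 4))), Mul(-1, P)))) = Add(3, Mul(-1, Add(Add(3, Rational(-19, 2)), Mul(-1, P)))) = Add(3, Mul(-1, Add(Rational(-13, 2), Mul(-1, P)))) = Add(3, Add(Rational(13, 2), P)) = Add(Rational(19, 2), P))
Add(Add(-88392, 285982), Add(Function('U')(-406, -344), Mul(-1, -12943))) = Add(Add(-88392, 285982), Add(Add(Rational(19, 2), -344), Mul(-1, -12943))) = Add(197590, Add(Rational(-669, 2), 12943)) = Add(197590, Rational(25217, 2)) = Rational(420397, 2)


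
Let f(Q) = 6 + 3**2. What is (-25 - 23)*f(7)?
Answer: -720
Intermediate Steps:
f(Q) = 15 (f(Q) = 6 + 9 = 15)
(-25 - 23)*f(7) = (-25 - 23)*15 = -48*15 = -720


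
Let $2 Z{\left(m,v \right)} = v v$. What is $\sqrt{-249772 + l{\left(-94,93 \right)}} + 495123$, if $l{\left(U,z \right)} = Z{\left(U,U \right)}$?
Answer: $495123 + i \sqrt{245354} \approx 4.9512 \cdot 10^{5} + 495.33 i$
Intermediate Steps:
$Z{\left(m,v \right)} = \frac{v^{2}}{2}$ ($Z{\left(m,v \right)} = \frac{v v}{2} = \frac{v^{2}}{2}$)
$l{\left(U,z \right)} = \frac{U^{2}}{2}$
$\sqrt{-249772 + l{\left(-94,93 \right)}} + 495123 = \sqrt{-249772 + \frac{\left(-94\right)^{2}}{2}} + 495123 = \sqrt{-249772 + \frac{1}{2} \cdot 8836} + 495123 = \sqrt{-249772 + 4418} + 495123 = \sqrt{-245354} + 495123 = i \sqrt{245354} + 495123 = 495123 + i \sqrt{245354}$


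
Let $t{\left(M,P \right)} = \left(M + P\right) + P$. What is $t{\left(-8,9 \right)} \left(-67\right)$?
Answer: $-670$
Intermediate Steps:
$t{\left(M,P \right)} = M + 2 P$
$t{\left(-8,9 \right)} \left(-67\right) = \left(-8 + 2 \cdot 9\right) \left(-67\right) = \left(-8 + 18\right) \left(-67\right) = 10 \left(-67\right) = -670$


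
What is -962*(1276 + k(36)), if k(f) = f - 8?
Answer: -1254448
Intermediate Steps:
k(f) = -8 + f
-962*(1276 + k(36)) = -962*(1276 + (-8 + 36)) = -962*(1276 + 28) = -962*1304 = -1254448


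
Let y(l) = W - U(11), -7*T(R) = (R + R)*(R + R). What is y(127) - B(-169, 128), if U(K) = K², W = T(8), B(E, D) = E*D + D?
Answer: 149425/7 ≈ 21346.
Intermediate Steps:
B(E, D) = D + D*E (B(E, D) = D*E + D = D + D*E)
T(R) = -4*R²/7 (T(R) = -(R + R)*(R + R)/7 = -2*R*2*R/7 = -4*R²/7)
W = -256/7 (W = -4/7*8² = -4/7*64 = -256/7 ≈ -36.571)
y(l) = -1103/7 (y(l) = -256/7 - 1*11² = -256/7 - 1*121 = -256/7 - 121 = -1103/7)
y(127) - B(-169, 128) = -1103/7 - 128*(1 - 169) = -1103/7 - 128*(-168) = -1103/7 - 1*(-21504) = -1103/7 + 21504 = 149425/7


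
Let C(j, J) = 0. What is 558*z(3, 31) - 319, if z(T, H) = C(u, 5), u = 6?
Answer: -319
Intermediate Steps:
z(T, H) = 0
558*z(3, 31) - 319 = 558*0 - 319 = 0 - 319 = -319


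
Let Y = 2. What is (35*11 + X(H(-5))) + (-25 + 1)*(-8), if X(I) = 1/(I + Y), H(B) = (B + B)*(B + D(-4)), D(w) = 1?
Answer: 24235/42 ≈ 577.02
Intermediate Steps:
H(B) = 2*B*(1 + B) (H(B) = (B + B)*(B + 1) = (2*B)*(1 + B) = 2*B*(1 + B))
X(I) = 1/(2 + I) (X(I) = 1/(I + 2) = 1/(2 + I))
(35*11 + X(H(-5))) + (-25 + 1)*(-8) = (35*11 + 1/(2 + 2*(-5)*(1 - 5))) + (-25 + 1)*(-8) = (385 + 1/(2 + 2*(-5)*(-4))) - 24*(-8) = (385 + 1/(2 + 40)) + 192 = (385 + 1/42) + 192 = 16171/42 + 192 = 24235/42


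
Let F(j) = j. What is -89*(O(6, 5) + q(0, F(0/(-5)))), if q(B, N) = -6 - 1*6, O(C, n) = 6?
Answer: 534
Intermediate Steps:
q(B, N) = -12 (q(B, N) = -6 - 6 = -12)
-89*(O(6, 5) + q(0, F(0/(-5)))) = -89*(6 - 12) = -89*(-6) = 534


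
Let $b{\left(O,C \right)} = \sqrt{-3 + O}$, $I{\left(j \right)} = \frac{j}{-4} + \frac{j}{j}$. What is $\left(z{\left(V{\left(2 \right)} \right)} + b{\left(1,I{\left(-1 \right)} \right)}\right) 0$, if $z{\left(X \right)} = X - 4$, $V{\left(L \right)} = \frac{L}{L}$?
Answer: $0$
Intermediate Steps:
$I{\left(j \right)} = 1 - \frac{j}{4}$ ($I{\left(j \right)} = j \left(- \frac{1}{4}\right) + 1 = - \frac{j}{4} + 1 = 1 - \frac{j}{4}$)
$V{\left(L \right)} = 1$
$z{\left(X \right)} = -4 + X$
$\left(z{\left(V{\left(2 \right)} \right)} + b{\left(1,I{\left(-1 \right)} \right)}\right) 0 = \left(\left(-4 + 1\right) + \sqrt{-3 + 1}\right) 0 = \left(-3 + \sqrt{-2}\right) 0 = \left(-3 + i \sqrt{2}\right) 0 = 0$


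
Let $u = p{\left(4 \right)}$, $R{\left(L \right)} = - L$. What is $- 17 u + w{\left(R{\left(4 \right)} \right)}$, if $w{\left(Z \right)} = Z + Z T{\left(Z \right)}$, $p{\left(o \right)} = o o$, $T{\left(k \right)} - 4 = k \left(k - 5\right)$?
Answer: $-436$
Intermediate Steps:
$T{\left(k \right)} = 4 + k \left(-5 + k\right)$ ($T{\left(k \right)} = 4 + k \left(k - 5\right) = 4 + k \left(-5 + k\right)$)
$p{\left(o \right)} = o^{2}$
$u = 16$ ($u = 4^{2} = 16$)
$w{\left(Z \right)} = Z + Z \left(4 + Z^{2} - 5 Z\right)$
$- 17 u + w{\left(R{\left(4 \right)} \right)} = \left(-17\right) 16 + \left(-1\right) 4 \left(5 + \left(\left(-1\right) 4\right)^{2} - 5 \left(\left(-1\right) 4\right)\right) = -272 - 4 \left(5 + \left(-4\right)^{2} - -20\right) = -272 - 4 \left(5 + 16 + 20\right) = -272 - 164 = -436$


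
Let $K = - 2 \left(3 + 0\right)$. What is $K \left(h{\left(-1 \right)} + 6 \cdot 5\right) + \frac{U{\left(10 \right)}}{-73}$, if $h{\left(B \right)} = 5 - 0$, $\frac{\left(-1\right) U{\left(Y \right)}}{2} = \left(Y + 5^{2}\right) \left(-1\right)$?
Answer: $- \frac{15400}{73} \approx -210.96$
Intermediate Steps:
$U{\left(Y \right)} = 50 + 2 Y$ ($U{\left(Y \right)} = - 2 \left(Y + 5^{2}\right) \left(-1\right) = - 2 \left(Y + 25\right) \left(-1\right) = - 2 \left(25 + Y\right) \left(-1\right) = - 2 \left(-25 - Y\right) = 50 + 2 Y$)
$h{\left(B \right)} = 5$ ($h{\left(B \right)} = 5 + 0 = 5$)
$K = -6$ ($K = \left(-2\right) 3 = -6$)
$K \left(h{\left(-1 \right)} + 6 \cdot 5\right) + \frac{U{\left(10 \right)}}{-73} = - 6 \left(5 + 6 \cdot 5\right) + \frac{50 + 2 \cdot 10}{-73} = - 6 \left(5 + 30\right) + \left(50 + 20\right) \left(- \frac{1}{73}\right) = \left(-6\right) 35 + 70 \left(- \frac{1}{73}\right) = -210 - \frac{70}{73} = - \frac{15400}{73}$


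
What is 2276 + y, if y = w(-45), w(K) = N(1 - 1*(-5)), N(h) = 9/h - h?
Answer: 4543/2 ≈ 2271.5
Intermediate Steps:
N(h) = -h + 9/h
w(K) = -9/2 (w(K) = -(1 - 1*(-5)) + 9/(1 - 1*(-5)) = -(1 + 5) + 9/(1 + 5) = -1*6 + 9/6 = -6 + 9*(1/6) = -6 + 3/2 = -9/2)
y = -9/2 ≈ -4.5000
2276 + y = 2276 - 9/2 = 4543/2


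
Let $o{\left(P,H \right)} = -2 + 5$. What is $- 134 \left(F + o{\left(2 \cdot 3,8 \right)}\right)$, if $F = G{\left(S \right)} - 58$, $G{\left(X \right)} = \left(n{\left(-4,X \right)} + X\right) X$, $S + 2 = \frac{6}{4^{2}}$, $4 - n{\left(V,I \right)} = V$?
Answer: $\frac{280261}{32} \approx 8758.2$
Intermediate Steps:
$n{\left(V,I \right)} = 4 - V$
$S = - \frac{13}{8}$ ($S = -2 + \frac{6}{4^{2}} = -2 + \frac{6}{16} = -2 + 6 \cdot \frac{1}{16} = -2 + \frac{3}{8} = - \frac{13}{8} \approx -1.625$)
$G{\left(X \right)} = X \left(8 + X\right)$ ($G{\left(X \right)} = \left(\left(4 - -4\right) + X\right) X = \left(\left(4 + 4\right) + X\right) X = \left(8 + X\right) X = X \left(8 + X\right)$)
$o{\left(P,H \right)} = 3$
$F = - \frac{4375}{64}$ ($F = - \frac{13 \left(8 - \frac{13}{8}\right)}{8} - 58 = \left(- \frac{13}{8}\right) \frac{51}{8} - 58 = - \frac{663}{64} - 58 = - \frac{4375}{64} \approx -68.359$)
$- 134 \left(F + o{\left(2 \cdot 3,8 \right)}\right) = - 134 \left(- \frac{4375}{64} + 3\right) = \left(-134\right) \left(- \frac{4183}{64}\right) = \frac{280261}{32}$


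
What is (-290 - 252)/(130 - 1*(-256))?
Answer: -271/193 ≈ -1.4041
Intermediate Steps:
(-290 - 252)/(130 - 1*(-256)) = -542/(130 + 256) = -542/386 = -542*1/386 = -271/193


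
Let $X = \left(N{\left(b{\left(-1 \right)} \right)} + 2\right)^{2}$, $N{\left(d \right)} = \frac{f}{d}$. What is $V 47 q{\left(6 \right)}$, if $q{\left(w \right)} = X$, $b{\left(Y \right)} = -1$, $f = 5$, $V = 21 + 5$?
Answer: $10998$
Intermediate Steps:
$V = 26$
$N{\left(d \right)} = \frac{5}{d}$
$X = 9$ ($X = \left(\frac{5}{-1} + 2\right)^{2} = \left(5 \left(-1\right) + 2\right)^{2} = \left(-5 + 2\right)^{2} = \left(-3\right)^{2} = 9$)
$q{\left(w \right)} = 9$
$V 47 q{\left(6 \right)} = 26 \cdot 47 \cdot 9 = 1222 \cdot 9 = 10998$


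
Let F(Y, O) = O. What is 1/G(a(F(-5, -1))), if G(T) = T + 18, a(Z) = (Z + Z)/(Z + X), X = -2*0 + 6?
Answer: 5/88 ≈ 0.056818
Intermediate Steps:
X = 6 (X = 0 + 6 = 6)
a(Z) = 2*Z/(6 + Z) (a(Z) = (Z + Z)/(Z + 6) = (2*Z)/(6 + Z) = 2*Z/(6 + Z))
G(T) = 18 + T
1/G(a(F(-5, -1))) = 1/(18 + 2*(-1)/(6 - 1)) = 1/(18 + 2*(-1)/5) = 1/(18 + 2*(-1)*(⅕)) = 1/(18 - ⅖) = 1/(88/5) = 5/88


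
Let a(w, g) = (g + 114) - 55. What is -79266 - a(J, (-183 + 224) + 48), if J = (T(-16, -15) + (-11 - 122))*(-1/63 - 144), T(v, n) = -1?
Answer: -79414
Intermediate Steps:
J = 1215782/63 (J = (-1 + (-11 - 122))*(-1/63 - 144) = (-1 - 133)*(-1*1/63 - 144) = -134*(-1/63 - 144) = -134*(-9073/63) = 1215782/63 ≈ 19298.)
a(w, g) = 59 + g (a(w, g) = (114 + g) - 55 = 59 + g)
-79266 - a(J, (-183 + 224) + 48) = -79266 - (59 + ((-183 + 224) + 48)) = -79266 - (59 + (41 + 48)) = -79266 - (59 + 89) = -79266 - 1*148 = -79266 - 148 = -79414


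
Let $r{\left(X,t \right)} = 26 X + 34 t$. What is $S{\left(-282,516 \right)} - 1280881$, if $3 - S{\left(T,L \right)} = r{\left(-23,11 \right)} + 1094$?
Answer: $-1281748$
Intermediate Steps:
$S{\left(T,L \right)} = -867$ ($S{\left(T,L \right)} = 3 - \left(\left(26 \left(-23\right) + 34 \cdot 11\right) + 1094\right) = 3 - \left(\left(-598 + 374\right) + 1094\right) = 3 - \left(-224 + 1094\right) = 3 - 870 = -867$)
$S{\left(-282,516 \right)} - 1280881 = -867 - 1280881 = -1281748$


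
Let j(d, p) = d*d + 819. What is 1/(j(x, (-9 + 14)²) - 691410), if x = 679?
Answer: -1/229550 ≈ -4.3563e-6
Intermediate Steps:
j(d, p) = 819 + d² (j(d, p) = d² + 819 = 819 + d²)
1/(j(x, (-9 + 14)²) - 691410) = 1/((819 + 679²) - 691410) = 1/((819 + 461041) - 691410) = 1/(461860 - 691410) = 1/(-229550) = -1/229550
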